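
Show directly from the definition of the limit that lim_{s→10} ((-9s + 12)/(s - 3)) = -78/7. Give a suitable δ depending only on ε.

δ = min(7/2, (49/30)ε)

Let ε > 0 be given. We want δ > 0 with 0 < |s − 10| < δ ⇒ |(-9s + 12)/(s - 3) + 78/7| < ε.
Combining over a common denominator, (-9s + 12)/(s - 3) + 78/7 = [(-9s + 12)·7 − (-78)·(s - 3)] / [7·(s - 3)] = 15(s − 10) / (7(s - 3)).
So |(-9s + 12)/(s - 3) + 78/7| = 15|s − 10| / (7·|s − 3|).
Restrict δ ≤ 7/2. Then |s − 10| < 7/2 gives |s − 3| = |(s − 10) + 7| ≥ 7 − 7/2 = 7/2.
Hence |(-9s + 12)/(s - 3) + 78/7| < 15|s − 10|/(7·(7/2)) = (30/49)|s − 10|, which is < ε once |s − 10| < (49/30)ε.
Take δ = min(7/2, (49/30)ε). Then 0 < |s − 10| < δ forces both bounds, so |(-9s + 12)/(s - 3) + 78/7| < ε.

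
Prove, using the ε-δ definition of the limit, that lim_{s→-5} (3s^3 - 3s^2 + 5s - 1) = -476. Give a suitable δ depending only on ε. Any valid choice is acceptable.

δ = min(2, ε/368)

Fix ε > 0. We want δ > 0 such that 0 < |s + 5| < δ implies |(3s^3 - 3s^2 + 5s - 1) + 476| < ε.
(3s^3 - 3s^2 + 5s - 1) + 476 = 3s^3 - 3s^2 + 5s + 475 = (s + 5)(3s^2 - 18s + 95).
So |(3s^3 - 3s^2 + 5s - 1) + 476| = |s + 5|·|3s^2 - 18s + 95|.
Require δ ≤ 2. Then |s + 5| < 2 gives |s| < 7, and by the triangle inequality |3s^2 - 18s + 95| ≤ 3·7^2 + 18·7 + 95 = 368.
Hence |(3s^3 - 3s^2 + 5s - 1) + 476| ≤ 368|s + 5| < ε provided |s + 5| < ε/368.
Choosing δ = min(2, ε/368) ensures both conditions, hence |(3s^3 - 3s^2 + 5s - 1) + 476| < ε.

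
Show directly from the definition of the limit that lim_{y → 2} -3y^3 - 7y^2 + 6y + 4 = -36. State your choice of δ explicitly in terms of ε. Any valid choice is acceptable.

δ = min(1, ε/86)

Fix ε > 0. We want δ > 0 such that 0 < |y − 2| < δ implies |(-3y^3 - 7y^2 + 6y + 4) + 36| < ε.
(-3y^3 - 7y^2 + 6y + 4) + 36 = -3y^3 - 7y^2 + 6y + 40 = (y − 2)(-3y^2 - 13y - 20).
So |(-3y^3 - 7y^2 + 6y + 4) + 36| = |y − 2|·|-3y^2 - 13y - 20|.
Require δ ≤ 1. Then |y − 2| < 1 gives |y| < 3, and by the triangle inequality |-3y^2 - 13y - 20| ≤ 3·3^2 + 13·3 + 20 = 86.
Hence |(-3y^3 - 7y^2 + 6y + 4) + 36| ≤ 86|y − 2| < ε provided |y − 2| < ε/86.
Take δ = min(1, ε/86). Then 0 < |y − 2| < δ gives both |y − 2| < 1 and |y − 2| < ε/86, so |(-3y^3 - 7y^2 + 6y + 4) + 36| < ε.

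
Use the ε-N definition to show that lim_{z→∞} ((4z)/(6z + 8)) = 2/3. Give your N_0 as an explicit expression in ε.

Let ε > 0 be given. We seek N_0 > 0 such that z > N_0 implies |(4z)/(6z + 8) − (2/3)| < ε.
(4z)/(6z + 8) − (2/3) = (6(4z) − 4(6z + 8)) / (6(6z + 8)) = -32/(6(6z + 8)).
For z > 0 we have 6z + 8 > 6z, so |(4z)/(6z + 8) − (2/3)| = 32/(6(6z + 8)) < 32/(6·6z) = (8/9)/z.
Thus |(4z)/(6z + 8) − (2/3)| < ε whenever z > (8/9)/ε.
Take N_0 = (8/9)/ε. If z > N_0 then |(4z)/(6z + 8) − (2/3)| < (8/9)/z < ε.

N_0 = (8/9)/ε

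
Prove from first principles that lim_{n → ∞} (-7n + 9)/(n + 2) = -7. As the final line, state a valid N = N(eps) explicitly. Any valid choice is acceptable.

N = 23/eps

Let eps > 0 be given. For n ≥ 1, |(-7n + 9)/(n + 2) + 7| = |23|/((n + 2)) = 23/((n + 2)).
Since n + 2 ≥ n for n ≥ 1, this is ≤ 23/(n) = 23/n.
So |(-7n + 9)/(n + 2) + 7| < eps whenever n > 23/eps.
Take N = 23/eps. If n > N then |(-7n + 9)/(n + 2) + 7| ≤ 23/n < eps.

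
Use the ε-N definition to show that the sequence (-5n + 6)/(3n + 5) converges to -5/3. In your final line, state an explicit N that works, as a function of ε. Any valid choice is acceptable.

N = (43/9)/ε

Let ε > 0. For n ≥ 1, |(-5n + 6)/(3n + 5) + 5/3| = |43|/(3(3n + 5)) = 43/(3(3n + 5)).
Since 3n + 5 ≥ 3n for n ≥ 1, this is ≤ 43/(3·3n) = (43/9)/n.
So |(-5n + 6)/(3n + 5) + 5/3| < ε whenever n > (43/9)/ε.
Take N = (43/9)/ε. If n > N then |(-5n + 6)/(3n + 5) + 5/3| ≤ (43/9)/n < ε.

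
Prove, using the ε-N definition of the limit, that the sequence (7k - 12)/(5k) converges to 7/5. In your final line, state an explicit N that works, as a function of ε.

Fix ε > 0. For k ≥ 1, |(7k - 12)/(5k) − (7/5)| = |-60|/(5(5k)) = 60/(5(5k)).
Since 5k ≥ 5k for k ≥ 1, this is ≤ 60/(5·5k) = (12/5)/k.
So |(7k - 12)/(5k) − (7/5)| < ε whenever k > (12/5)/ε.
Take N = (12/5)/ε. If k > N then |(7k - 12)/(5k) − (7/5)| ≤ (12/5)/k < ε.

N = (12/5)/ε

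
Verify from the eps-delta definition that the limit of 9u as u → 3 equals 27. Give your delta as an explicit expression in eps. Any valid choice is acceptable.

Suppose eps > 0. We need delta > 0 so that 0 < |u − 3| < delta implies |(9u) − 27| < eps.
|(9u) − 27| = |9u - 27| = 9|u − 3|.
Thus it suffices that |u − 3| < eps/9.
Take delta = eps/9. If 0 < |u − 3| < delta then |(9u) − 27| = 9|u − 3| < 9·(eps/9) = eps.

delta = eps/9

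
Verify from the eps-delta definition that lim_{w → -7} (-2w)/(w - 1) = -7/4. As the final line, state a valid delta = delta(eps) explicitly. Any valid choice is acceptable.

Fix eps > 0. We want delta > 0 with 0 < |w + 7| < delta ⇒ |(-2w)/(w - 1) + 7/4| < eps.
Combining over a common denominator, (-2w)/(w - 1) + 7/4 = [(-2w)·(-8) − 14·(w - 1)] / [(-8)·(w - 1)] = 2(w + 7) / ((-8)(w - 1)).
So |(-2w)/(w - 1) + 7/4| = 2|w + 7| / (8·|w − 1|).
Require delta ≤ 4, so |w − 1| ≥ |-8| − |w + 7| > 8 − 4 = 4.
Hence |(-2w)/(w - 1) + 7/4| < 2|w + 7|/(8·4) = (1/16)|w + 7|, which is < eps once |w + 7| < 16eps.
Take delta = min(4, 16eps). Then 0 < |w + 7| < delta forces both bounds, so |(-2w)/(w - 1) + 7/4| < eps.

delta = min(4, 16eps)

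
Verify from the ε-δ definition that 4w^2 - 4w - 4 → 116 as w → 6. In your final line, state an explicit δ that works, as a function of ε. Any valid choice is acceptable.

δ = min(1, ε/48)

Fix ε > 0. We want δ > 0 such that 0 < |w − 6| < δ implies |(4w^2 - 4w - 4) − 116| < ε.
(4w^2 - 4w - 4) − 116 = 4w^2 - 4w - 120 = (w − 6)(4w + 20).
So |(4w^2 - 4w - 4) − 116| = |w − 6|·|4w + 20|.
Assume first that |w − 6| < 1, so |w| < 7. Then |4w + 20| ≤ 4·7 + 20 = 48.
Hence |(4w^2 - 4w - 4) − 116| ≤ 48|w − 6| < ε provided |w − 6| < ε/48.
Choosing δ = min(1, ε/48) ensures both conditions, hence |(4w^2 - 4w - 4) − 116| < ε.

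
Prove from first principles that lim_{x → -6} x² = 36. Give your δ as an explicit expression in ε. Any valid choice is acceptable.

Let ε > 0. We seek δ > 0 with 0 < |x + 6| < δ ⇒ |x² − 36| < ε.
Factor: x² − 36 = (x + 6)(x - 6), so |x² − 36| = |x + 6|·|x - 6|.
Impose δ ≤ 1 so that |x| < 7; then |x - 6| ≤ 13.
Hence |x² − 36| ≤ 13|x + 6|, which is < ε once |x + 6| < ε/13.
Take δ = min(1, ε/13). If 0 < |x + 6| < δ then both bounds hold and |x² − 36| ≤ 13|x + 6| < 13·(ε/13) = ε.

δ = min(1, ε/13)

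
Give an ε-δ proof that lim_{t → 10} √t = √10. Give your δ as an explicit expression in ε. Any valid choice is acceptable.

δ = min(10, √10·ε)

Let ε > 0. We want δ > 0 such that 0 < |t − 10| < δ implies |√t − √10| < ε.
Multiplying by the conjugate, |√t − √10| = |t − 10|/(√t + √10).
Restrict δ ≤ 10 so that |t − 10| < 10 forces t > 0, and then √t + √10 > √10.
Hence |√t − √10| < |t − 10|/√10, which is < ε once |t − 10| < √10·ε.
Take δ = min(10, √10·ε). If 0 < |t − 10| < δ then t > 0 and |√t − √10| < |t − 10|/√10 < ε.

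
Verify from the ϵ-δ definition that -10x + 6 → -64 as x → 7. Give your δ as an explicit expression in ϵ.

δ = ϵ/10

Let ϵ > 0 be given. We need δ > 0 so that 0 < |x − 7| < δ implies |(-10x + 6) + 64| < ϵ.
|(-10x + 6) + 64| = |-10x + 70| = 10|x − 7|.
So 10|x − 7| < ϵ exactly when |x − 7| < ϵ/10.
Choosing δ = ϵ/10 gives |(-10x + 6) + 64| = 10|x − 7| < ϵ whenever |x − 7| < δ.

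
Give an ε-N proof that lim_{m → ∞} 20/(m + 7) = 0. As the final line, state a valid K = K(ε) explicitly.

Let ε > 0. For m ≥ 1, |20/(m + 7) − 0| = 20/(m + 7) ≤ 20/m.
We need 20/m < ε, i.e. m > 20/ε.
Take K = 20/ε. If m > K then |20/(m + 7)| ≤ 20/m < ε.

K = 20/ε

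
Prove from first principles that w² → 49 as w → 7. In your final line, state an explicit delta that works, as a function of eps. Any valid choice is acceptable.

delta = min(2, eps/16)

Fix eps > 0. We seek delta > 0 with 0 < |w − 7| < delta ⇒ |w² − 49| < eps.
Factor: w² − 49 = (w − 7)(w + 7), so |w² − 49| = |w − 7|·|w + 7|.
Impose delta ≤ 2 so that |w| < 9; then |w + 7| ≤ 16.
Hence |w² − 49| ≤ 16|w − 7|, which is < eps once |w − 7| < eps/16.
Take delta = min(2, eps/16). If 0 < |w − 7| < delta then both bounds hold and |w² − 49| ≤ 16|w − 7| < 16·(eps/16) = eps.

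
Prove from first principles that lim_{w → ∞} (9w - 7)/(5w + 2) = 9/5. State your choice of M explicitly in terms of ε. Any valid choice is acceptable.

M = (53/25)/ε

Suppose ε > 0. We seek M > 0 such that w > M implies |(9w - 7)/(5w + 2) − (9/5)| < ε.
(9w - 7)/(5w + 2) − (9/5) = (5(9w - 7) − 9(5w + 2)) / (5(5w + 2)) = -53/(5(5w + 2)).
For w > 0 we have 5w + 2 > 5w, so |(9w - 7)/(5w + 2) − (9/5)| = 53/(5(5w + 2)) < 53/(5·5w) = (53/25)/w.
Thus |(9w - 7)/(5w + 2) − (9/5)| < ε whenever w > (53/25)/ε.
Take M = (53/25)/ε. If w > M then |(9w - 7)/(5w + 2) − (9/5)| < (53/25)/w < ε.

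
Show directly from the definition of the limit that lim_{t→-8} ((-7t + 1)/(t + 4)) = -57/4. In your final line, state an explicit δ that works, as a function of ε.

δ = min(2, (8/29)ε)

Fix ε > 0. We want δ > 0 with 0 < |t + 8| < δ ⇒ |(-7t + 1)/(t + 4) + 57/4| < ε.
Combining over a common denominator, (-7t + 1)/(t + 4) + 57/4 = [(-7t + 1)·(-4) − 57·(t + 4)] / [(-4)·(t + 4)] = -29(t + 8) / ((-4)(t + 4)).
So |(-7t + 1)/(t + 4) + 57/4| = 29|t + 8| / (4·|t + 4|).
Require δ ≤ 2, so |t + 4| ≥ |-4| − |t + 8| > 4 − 2 = 2.
Hence |(-7t + 1)/(t + 4) + 57/4| < 29|t + 8|/(4·2) = (29/8)|t + 8|, which is < ε once |t + 8| < (8/29)ε.
Take δ = min(2, (8/29)ε). Then 0 < |t + 8| < δ forces both bounds, so |(-7t + 1)/(t + 4) + 57/4| < ε.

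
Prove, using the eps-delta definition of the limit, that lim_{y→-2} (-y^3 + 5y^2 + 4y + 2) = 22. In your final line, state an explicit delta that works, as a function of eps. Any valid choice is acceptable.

delta = min(1, eps/40)

Fix eps > 0. We want delta > 0 such that 0 < |y + 2| < delta implies |(-y^3 + 5y^2 + 4y + 2) − 22| < eps.
(-y^3 + 5y^2 + 4y + 2) − 22 = -y^3 + 5y^2 + 4y - 20 = (y + 2)(-y^2 + 7y - 10).
So |(-y^3 + 5y^2 + 4y + 2) − 22| = |y + 2|·|-y^2 + 7y - 10|.
Require delta ≤ 1. Then |y + 2| < 1 gives |y| < 3, and by the triangle inequality |-y^2 + 7y - 10| ≤ 3^2 + 7·3 + 10 = 40.
Hence |(-y^3 + 5y^2 + 4y + 2) − 22| ≤ 40|y + 2| < eps provided |y + 2| < eps/40.
Choosing delta = min(1, eps/40) ensures both conditions, hence |(-y^3 + 5y^2 + 4y + 2) − 22| < eps.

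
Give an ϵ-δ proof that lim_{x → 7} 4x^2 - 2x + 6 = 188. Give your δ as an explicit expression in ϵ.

δ = min(2, ϵ/62)

Let ϵ > 0. We want δ > 0 such that 0 < |x − 7| < δ implies |(4x^2 - 2x + 6) − 188| < ϵ.
(4x^2 - 2x + 6) − 188 = 4x^2 - 2x - 182 = (x − 7)(4x + 26).
So |(4x^2 - 2x + 6) − 188| = |x − 7|·|4x + 26|.
Require δ ≤ 2. Then |x − 7| < 2 gives |x| < 9, and by the triangle inequality |4x + 26| ≤ 4·9 + 26 = 62.
Hence |(4x^2 - 2x + 6) − 188| ≤ 62|x − 7| < ϵ provided |x − 7| < ϵ/62.
Take δ = min(2, ϵ/62). Then 0 < |x − 7| < δ gives both |x − 7| < 2 and |x − 7| < ϵ/62, so |(4x^2 - 2x + 6) − 188| < ϵ.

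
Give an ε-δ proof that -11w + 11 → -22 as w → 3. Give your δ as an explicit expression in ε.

δ = ε/11

Fix ε > 0. We need δ > 0 so that 0 < |w − 3| < δ implies |(-11w + 11) + 22| < ε.
Since (-11w + 11) + 22 = -11(w − 3), we have |(-11w + 11) + 22| = 11|w − 3|.
Thus it suffices that |w − 3| < ε/11.
Take δ = ε/11. If 0 < |w − 3| < δ then |(-11w + 11) + 22| = 11|w − 3| < 11·(ε/11) = ε.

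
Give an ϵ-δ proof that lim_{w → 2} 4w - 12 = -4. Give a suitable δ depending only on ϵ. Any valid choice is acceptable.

Let ϵ > 0 be given. We need δ > 0 so that 0 < |w − 2| < δ implies |(4w - 12) + 4| < ϵ.
Since (4w - 12) + 4 = 4(w − 2), we have |(4w - 12) + 4| = 4|w − 2|.
So 4|w − 2| < ϵ exactly when |w − 2| < ϵ/4.
Choosing δ = ϵ/4 gives |(4w - 12) + 4| = 4|w − 2| < ϵ whenever |w − 2| < δ.

δ = ϵ/4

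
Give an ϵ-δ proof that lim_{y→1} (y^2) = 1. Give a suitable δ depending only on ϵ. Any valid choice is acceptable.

Suppose ϵ > 0. We seek δ > 0 with 0 < |y − 1| < δ ⇒ |y^2 − 1| < ϵ.
Factor: y^2 − 1 = (y − 1)(y + 1), so |y^2 − 1| = |y − 1|·|y + 1|.
Impose δ ≤ 1 so that |y| < 2; then |y + 1| ≤ 3.
Hence |y^2 − 1| ≤ 3|y − 1|, which is < ϵ once |y − 1| < ϵ/3.
Take δ = min(1, ϵ/3). If 0 < |y − 1| < δ then both bounds hold and |y^2 − 1| ≤ 3|y − 1| < 3·(ϵ/3) = ϵ.

δ = min(1, ϵ/3)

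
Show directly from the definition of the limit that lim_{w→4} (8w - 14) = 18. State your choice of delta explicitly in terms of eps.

Fix eps > 0. We need delta > 0 so that 0 < |w − 4| < delta implies |(8w - 14) − 18| < eps.
Since (8w - 14) − 18 = 8(w − 4), we have |(8w - 14) − 18| = 8|w − 4|.
So 8|w − 4| < eps exactly when |w − 4| < eps/8.
Take delta = eps/8. If 0 < |w − 4| < delta then |(8w - 14) − 18| = 8|w − 4| < 8·(eps/8) = eps.

delta = eps/8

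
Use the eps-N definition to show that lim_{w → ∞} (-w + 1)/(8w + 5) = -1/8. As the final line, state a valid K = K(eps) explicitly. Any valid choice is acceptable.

Fix eps > 0. We seek K > 0 such that w > K implies |(-w + 1)/(8w + 5) + 1/8| < eps.
(-w + 1)/(8w + 5) + 1/8 = (8(-w + 1) − (-1)(8w + 5)) / (8(8w + 5)) = 13/(8(8w + 5)).
For w > 0 we have 8w + 5 > 8w, so |(-w + 1)/(8w + 5) + 1/8| = 13/(8(8w + 5)) < 13/(8·8w) = (13/64)/w.
Thus |(-w + 1)/(8w + 5) + 1/8| < eps whenever w > (13/64)/eps.
Take K = (13/64)/eps. If w > K then |(-w + 1)/(8w + 5) + 1/8| < (13/64)/w < eps.

K = (13/64)/eps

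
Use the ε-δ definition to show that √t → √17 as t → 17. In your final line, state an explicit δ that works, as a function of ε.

δ = min(17, √17·ε)

Let ε > 0. We want δ > 0 such that 0 < |t − 17| < δ implies |√t − √17| < ε.
Rationalise: √t − √17 = (t − 17)/(√t + √17), so |√t − √17| = |t − 17|/(√t + √17).
Restrict δ ≤ 17 so that |t − 17| < 17 forces t > 0, and then √t + √17 > √17.
Hence |√t − √17| < |t − 17|/√17, which is < ε once |t − 17| < √17·ε.
Take δ = min(17, √17·ε). If 0 < |t − 17| < δ then t > 0 and |√t − √17| < |t − 17|/√17 < ε.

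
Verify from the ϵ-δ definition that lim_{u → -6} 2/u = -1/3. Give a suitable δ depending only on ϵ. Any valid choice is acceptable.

Suppose ϵ > 0. We seek δ > 0 such that 0 < |u + 6| < δ implies |2/u + 1/3| < ϵ.
|2/u + 1/3| = 2·|-6 − u|/(6·|u|) = 2|u + 6|/(6|u|).
Require δ ≤ 3 so that |u| > 6 − 3 = 3, hence 6|u| > 18.
Then |2/u + 1/3| < 2|u + 6|/18, which is < ϵ when |u + 6| < 9ϵ.
Take δ = min(3, 9ϵ). Then 0 < |u + 6| < δ gives both |u + 6| < 3 and |u + 6| < 9ϵ, so |2/u + 1/3| < ϵ.

δ = min(3, 9ϵ)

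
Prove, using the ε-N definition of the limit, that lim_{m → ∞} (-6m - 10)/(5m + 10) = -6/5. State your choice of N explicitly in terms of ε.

N = (2/5)/ε

Fix ε > 0. For m ≥ 1, |(-6m - 10)/(5m + 10) + 6/5| = |10|/(5(5m + 10)) = 10/(5(5m + 10)).
Since 5m + 10 ≥ 5m for m ≥ 1, this is ≤ 10/(5·5m) = (2/5)/m.
So |(-6m - 10)/(5m + 10) + 6/5| < ε whenever m > (2/5)/ε.
Take N = (2/5)/ε. If m > N then |(-6m - 10)/(5m + 10) + 6/5| ≤ (2/5)/m < ε.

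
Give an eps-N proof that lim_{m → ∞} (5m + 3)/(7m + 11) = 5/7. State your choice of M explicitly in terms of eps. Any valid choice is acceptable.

Suppose eps > 0. For m ≥ 1, |(5m + 3)/(7m + 11) − (5/7)| = |-34|/(7(7m + 11)) = 34/(7(7m + 11)).
Since 7m + 11 ≥ 7m for m ≥ 1, this is ≤ 34/(7·7m) = (34/49)/m.
So |(5m + 3)/(7m + 11) − (5/7)| < eps whenever m > (34/49)/eps.
Take M = (34/49)/eps. If m > M then |(5m + 3)/(7m + 11) − (5/7)| ≤ (34/49)/m < eps.

M = (34/49)/eps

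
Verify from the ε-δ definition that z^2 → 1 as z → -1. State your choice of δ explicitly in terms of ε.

δ = min(1, ε/3)

Suppose ε > 0. We seek δ > 0 with 0 < |z + 1| < δ ⇒ |z^2 − 1| < ε.
Factor: z^2 − 1 = (z + 1)(z - 1), so |z^2 − 1| = |z + 1|·|z - 1|.
Restrict δ ≤ 1. Then |z + 1| < 1 gives |z| < 2, so by the triangle inequality |z - 1| ≤ 2 + 1 = 3.
Hence |z^2 − 1| ≤ 3|z + 1|, which is < ε once |z + 1| < ε/3.
Take δ = min(1, ε/3). If 0 < |z + 1| < δ then both bounds hold and |z^2 − 1| ≤ 3|z + 1| < 3·(ε/3) = ε.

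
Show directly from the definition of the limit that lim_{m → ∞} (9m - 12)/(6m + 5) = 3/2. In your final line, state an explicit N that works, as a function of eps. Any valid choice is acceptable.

N = (13/4)/eps

Fix eps > 0. For m ≥ 1, |(9m - 12)/(6m + 5) − (3/2)| = |-117|/(6(6m + 5)) = 117/(6(6m + 5)).
Since 6m + 5 ≥ 6m for m ≥ 1, this is ≤ 117/(6·6m) = (13/4)/m.
So |(9m - 12)/(6m + 5) − (3/2)| < eps whenever m > (13/4)/eps.
Take N = (13/4)/eps. If m > N then |(9m - 12)/(6m + 5) − (3/2)| ≤ (13/4)/m < eps.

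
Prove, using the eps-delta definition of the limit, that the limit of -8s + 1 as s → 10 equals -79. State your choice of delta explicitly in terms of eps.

delta = eps/8

Let eps > 0 be given. We need delta > 0 so that 0 < |s − 10| < delta implies |(-8s + 1) + 79| < eps.
Since (-8s + 1) + 79 = -8(s − 10), we have |(-8s + 1) + 79| = 8|s − 10|.
So 8|s − 10| < eps exactly when |s − 10| < eps/8.
Take delta = eps/8. If 0 < |s − 10| < delta then |(-8s + 1) + 79| = 8|s − 10| < 8·(eps/8) = eps.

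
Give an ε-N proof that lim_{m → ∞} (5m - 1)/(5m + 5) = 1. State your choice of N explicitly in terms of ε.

Let ε > 0 be given. For m ≥ 1, |(5m - 1)/(5m + 5) − 1| = |-30|/(5(5m + 5)) = 30/(5(5m + 5)).
Since 5m + 5 ≥ 5m for m ≥ 1, this is ≤ 30/(5·5m) = (6/5)/m.
So |(5m - 1)/(5m + 5) − 1| < ε whenever m > (6/5)/ε.
Take N = (6/5)/ε. If m > N then |(5m - 1)/(5m + 5) − 1| ≤ (6/5)/m < ε.

N = (6/5)/ε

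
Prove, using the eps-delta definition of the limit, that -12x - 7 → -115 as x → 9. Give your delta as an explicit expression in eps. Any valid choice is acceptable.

Let eps > 0. We need delta > 0 so that 0 < |x − 9| < delta implies |(-12x - 7) + 115| < eps.
|(-12x - 7) + 115| = |-12x + 108| = 12|x − 9|.
Thus it suffices that |x − 9| < eps/12.
Choosing delta = eps/12 gives |(-12x - 7) + 115| = 12|x − 9| < eps whenever |x − 9| < delta.

delta = eps/12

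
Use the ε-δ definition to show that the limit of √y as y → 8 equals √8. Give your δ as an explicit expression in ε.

δ = min(8, √8·ε)

Fix ε > 0. We want δ > 0 such that 0 < |y − 8| < δ implies |√y − √8| < ε.
Multiplying by the conjugate, |√y − √8| = |y − 8|/(√y + √8).
Restrict δ ≤ 8 so that |y − 8| < 8 forces y > 0, and then √y + √8 > √8.
Hence |√y − √8| < |y − 8|/√8, which is < ε once |y − 8| < √8·ε.
Take δ = min(8, √8·ε). If 0 < |y − 8| < δ then y > 0 and |√y − √8| < |y − 8|/√8 < ε.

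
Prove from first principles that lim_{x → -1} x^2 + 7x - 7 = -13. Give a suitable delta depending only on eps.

Suppose eps > 0. We want delta > 0 such that 0 < |x + 1| < delta implies |(x^2 + 7x - 7) + 13| < eps.
(x^2 + 7x - 7) + 13 = x^2 + 7x + 6 = (x + 1)(x + 6).
So |(x^2 + 7x - 7) + 13| = |x + 1|·|x + 6|.
Assume first that |x + 1| < 1, so |x| < 2. Then |x + 6| ≤ 2 + 6 = 8.
Hence |(x^2 + 7x - 7) + 13| ≤ 8|x + 1| < eps provided |x + 1| < eps/8.
Choosing delta = min(1, eps/8) ensures both conditions, hence |(x^2 + 7x - 7) + 13| < eps.

delta = min(1, eps/8)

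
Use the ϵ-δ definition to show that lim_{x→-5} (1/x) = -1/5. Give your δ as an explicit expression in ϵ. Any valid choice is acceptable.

Fix ϵ > 0. We seek δ > 0 such that 0 < |x + 5| < δ implies |1/x + 1/5| < ϵ.
|1/x + 1/5| = |-5 − x|/(5·|x|) = |x + 5|/(5|x|).
Restrict δ ≤ 5/2. Then |x + 5| < 5/2 gives |x| > 5/2, so 5|x| > 25/2.
Then |1/x + 1/5| < |x + 5|/(25/2), which is < ϵ when |x + 5| < (25/2)ϵ.
Take δ = min(5/2, (25/2)ϵ). Then 0 < |x + 5| < δ gives both |x + 5| < 5/2 and |x + 5| < (25/2)ϵ, so |1/x + 1/5| < ϵ.

δ = min(5/2, (25/2)ϵ)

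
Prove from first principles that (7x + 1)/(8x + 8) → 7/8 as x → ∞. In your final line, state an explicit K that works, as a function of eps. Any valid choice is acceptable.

Suppose eps > 0. We seek K > 0 such that x > K implies |(7x + 1)/(8x + 8) − (7/8)| < eps.
(7x + 1)/(8x + 8) − (7/8) = (8(7x + 1) − 7(8x + 8)) / (8(8x + 8)) = -48/(8(8x + 8)).
For x > 0 we have 8x + 8 > 8x, so |(7x + 1)/(8x + 8) − (7/8)| = 48/(8(8x + 8)) < 48/(8·8x) = (3/4)/x.
Thus |(7x + 1)/(8x + 8) − (7/8)| < eps whenever x > (3/4)/eps.
Take K = (3/4)/eps. If x > K then |(7x + 1)/(8x + 8) − (7/8)| < (3/4)/x < eps.

K = (3/4)/eps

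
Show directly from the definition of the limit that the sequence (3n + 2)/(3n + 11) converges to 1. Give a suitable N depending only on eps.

Suppose eps > 0. For n ≥ 1, |(3n + 2)/(3n + 11) − 1| = |-27|/(3(3n + 11)) = 27/(3(3n + 11)).
Since 3n + 11 ≥ 3n for n ≥ 1, this is ≤ 27/(3·3n) = 3/n.
So |(3n + 2)/(3n + 11) − 1| < eps whenever n > 3/eps.
Take N = 3/eps. If n > N then |(3n + 2)/(3n + 11) − 1| ≤ 3/n < eps.

N = 3/eps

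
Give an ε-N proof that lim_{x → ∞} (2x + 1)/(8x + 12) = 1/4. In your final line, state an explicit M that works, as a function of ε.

M = (1/4)/ε

Fix ε > 0. We seek M > 0 such that x > M implies |(2x + 1)/(8x + 12) − (1/4)| < ε.
(2x + 1)/(8x + 12) − (1/4) = (8(2x + 1) − 2(8x + 12)) / (8(8x + 12)) = -16/(8(8x + 12)).
For x > 0 we have 8x + 12 > 8x, so |(2x + 1)/(8x + 12) − (1/4)| = 16/(8(8x + 12)) < 16/(8·8x) = (1/4)/x.
Thus |(2x + 1)/(8x + 12) − (1/4)| < ε whenever x > (1/4)/ε.
Take M = (1/4)/ε. If x > M then |(2x + 1)/(8x + 12) − (1/4)| < (1/4)/x < ε.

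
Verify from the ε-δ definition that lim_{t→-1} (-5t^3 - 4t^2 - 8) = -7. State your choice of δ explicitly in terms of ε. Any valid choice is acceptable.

Suppose ε > 0. We want δ > 0 such that 0 < |t + 1| < δ implies |(-5t^3 - 4t^2 - 8) + 7| < ε.
(-5t^3 - 4t^2 - 8) + 7 = -5t^3 - 4t^2 - 1 = (t + 1)(-5t^2 + t - 1).
So |(-5t^3 - 4t^2 - 8) + 7| = |t + 1|·|-5t^2 + t - 1|.
Assume first that |t + 1| < 2, so |t| < 3. Then |-5t^2 + t - 1| ≤ 5·3^2 + 3 + 1 = 49.
Hence |(-5t^3 - 4t^2 - 8) + 7| ≤ 49|t + 1| < ε provided |t + 1| < ε/49.
Choosing δ = min(2, ε/49) ensures both conditions, hence |(-5t^3 - 4t^2 - 8) + 7| < ε.

δ = min(2, ε/49)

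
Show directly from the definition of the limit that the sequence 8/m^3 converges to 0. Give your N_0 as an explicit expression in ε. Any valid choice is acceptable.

N_0 = (8/ε)^{1/3}

Fix ε > 0. For m ≥ 1, |8/m^3 − 0| = 8/m^3.
8/m^3 < ε ⇔ m^3 > 8/ε ⇔ m > (8/ε)^{1/3}.
Take N_0 = (8/ε)^{1/3}. Then m > N_0 implies 8/m^3 < ε.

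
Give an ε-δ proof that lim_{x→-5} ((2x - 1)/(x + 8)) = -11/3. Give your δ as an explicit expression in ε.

Fix ε > 0. We want δ > 0 with 0 < |x + 5| < δ ⇒ |(2x - 1)/(x + 8) + 11/3| < ε.
Combining over a common denominator, (2x - 1)/(x + 8) + 11/3 = [(2x - 1)·3 − (-11)·(x + 8)] / [3·(x + 8)] = 17(x + 5) / (3(x + 8)).
So |(2x - 1)/(x + 8) + 11/3| = 17|x + 5| / (3·|x + 8|).
Require δ ≤ 3/2, so |x + 8| ≥ |3| − |x + 5| > 3 − 3/2 = 3/2.
Hence |(2x - 1)/(x + 8) + 11/3| < 17|x + 5|/(3·(3/2)) = (34/9)|x + 5|, which is < ε once |x + 5| < (9/34)ε.
Take δ = min(3/2, (9/34)ε). Then 0 < |x + 5| < δ forces both bounds, so |(2x - 1)/(x + 8) + 11/3| < ε.

δ = min(3/2, (9/34)ε)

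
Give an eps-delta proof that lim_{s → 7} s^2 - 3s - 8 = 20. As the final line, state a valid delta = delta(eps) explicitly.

delta = min(1, eps/12)

Let eps > 0 be given. We want delta > 0 such that 0 < |s − 7| < delta implies |(s^2 - 3s - 8) − 20| < eps.
(s^2 - 3s - 8) − 20 = s^2 - 3s - 28 = (s − 7)(s + 4).
So |(s^2 - 3s - 8) − 20| = |s − 7|·|s + 4|.
Assume first that |s − 7| < 1, so |s| < 8. Then |s + 4| ≤ 8 + 4 = 12.
Hence |(s^2 - 3s - 8) − 20| ≤ 12|s − 7| < eps provided |s − 7| < eps/12.
Choosing delta = min(1, eps/12) ensures both conditions, hence |(s^2 - 3s - 8) − 20| < eps.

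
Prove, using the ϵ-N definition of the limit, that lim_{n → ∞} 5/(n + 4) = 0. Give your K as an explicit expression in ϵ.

K = 5/ϵ

Fix ϵ > 0. For n ≥ 1, |5/(n + 4) − 0| = 5/(n + 4) ≤ 5/n.
We need 5/n < ϵ, i.e. n > 5/ϵ.
Take K = 5/ϵ. If n > K then |5/(n + 4)| ≤ 5/n < ϵ.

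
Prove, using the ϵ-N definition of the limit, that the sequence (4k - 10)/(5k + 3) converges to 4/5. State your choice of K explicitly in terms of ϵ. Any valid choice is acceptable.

Let ϵ > 0. For k ≥ 1, |(4k - 10)/(5k + 3) − (4/5)| = |-62|/(5(5k + 3)) = 62/(5(5k + 3)).
Since 5k + 3 ≥ 5k for k ≥ 1, this is ≤ 62/(5·5k) = (62/25)/k.
So |(4k - 10)/(5k + 3) − (4/5)| < ϵ whenever k > (62/25)/ϵ.
Take K = (62/25)/ϵ. If k > K then |(4k - 10)/(5k + 3) − (4/5)| ≤ (62/25)/k < ϵ.

K = (62/25)/ϵ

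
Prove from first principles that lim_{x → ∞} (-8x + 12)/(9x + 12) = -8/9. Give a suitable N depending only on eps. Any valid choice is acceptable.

N = (68/27)/eps

Let eps > 0 be given. We seek N > 0 such that x > N implies |(-8x + 12)/(9x + 12) + 8/9| < eps.
(-8x + 12)/(9x + 12) + 8/9 = (9(-8x + 12) − (-8)(9x + 12)) / (9(9x + 12)) = 204/(9(9x + 12)).
For x > 0 we have 9x + 12 > 9x, so |(-8x + 12)/(9x + 12) + 8/9| = 204/(9(9x + 12)) < 204/(9·9x) = (68/27)/x.
Thus |(-8x + 12)/(9x + 12) + 8/9| < eps whenever x > (68/27)/eps.
Take N = (68/27)/eps. If x > N then |(-8x + 12)/(9x + 12) + 8/9| < (68/27)/x < eps.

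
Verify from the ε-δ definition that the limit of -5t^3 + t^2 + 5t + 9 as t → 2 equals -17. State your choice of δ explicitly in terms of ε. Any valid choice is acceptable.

δ = min(2, ε/129)

Let ε > 0 be given. We want δ > 0 such that 0 < |t − 2| < δ implies |(-5t^3 + t^2 + 5t + 9) + 17| < ε.
(-5t^3 + t^2 + 5t + 9) + 17 = -5t^3 + t^2 + 5t + 26 = (t − 2)(-5t^2 - 9t - 13).
So |(-5t^3 + t^2 + 5t + 9) + 17| = |t − 2|·|-5t^2 - 9t - 13|.
Require δ ≤ 2. Then |t − 2| < 2 gives |t| < 4, and by the triangle inequality |-5t^2 - 9t - 13| ≤ 5·4^2 + 9·4 + 13 = 129.
Hence |(-5t^3 + t^2 + 5t + 9) + 17| ≤ 129|t − 2| < ε provided |t − 2| < ε/129.
Choosing δ = min(2, ε/129) ensures both conditions, hence |(-5t^3 + t^2 + 5t + 9) + 17| < ε.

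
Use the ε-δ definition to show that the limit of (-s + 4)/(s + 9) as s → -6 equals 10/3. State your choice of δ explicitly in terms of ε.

Let ε > 0. We want δ > 0 with 0 < |s + 6| < δ ⇒ |(-s + 4)/(s + 9) − (10/3)| < ε.
Combining over a common denominator, (-s + 4)/(s + 9) − (10/3) = [(-s + 4)·3 − 10·(s + 9)] / [3·(s + 9)] = -13(s + 6) / (3(s + 9)).
So |(-s + 4)/(s + 9) − (10/3)| = 13|s + 6| / (3·|s + 9|).
Require δ ≤ 3/2, so |s + 9| ≥ |3| − |s + 6| > 3 − 3/2 = 3/2.
Hence |(-s + 4)/(s + 9) − (10/3)| < 13|s + 6|/(3·(3/2)) = (26/9)|s + 6|, which is < ε once |s + 6| < (9/26)ε.
Take δ = min(3/2, (9/26)ε). Then 0 < |s + 6| < δ forces both bounds, so |(-s + 4)/(s + 9) − (10/3)| < ε.

δ = min(3/2, (9/26)ε)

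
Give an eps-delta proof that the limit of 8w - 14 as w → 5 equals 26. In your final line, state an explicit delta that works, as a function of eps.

delta = eps/8

Fix eps > 0. We need delta > 0 so that 0 < |w − 5| < delta implies |(8w - 14) − 26| < eps.
Since (8w - 14) − 26 = 8(w − 5), we have |(8w - 14) − 26| = 8|w − 5|.
Thus it suffices that |w − 5| < eps/8.
Take delta = eps/8. If 0 < |w − 5| < delta then |(8w - 14) − 26| = 8|w − 5| < 8·(eps/8) = eps.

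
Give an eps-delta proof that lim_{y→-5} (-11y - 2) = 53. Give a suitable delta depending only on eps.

delta = eps/11

Suppose eps > 0. We need delta > 0 so that 0 < |y + 5| < delta implies |(-11y - 2) − 53| < eps.
|(-11y - 2) − 53| = |-11y - 55| = 11|y + 5|.
So 11|y + 5| < eps exactly when |y + 5| < eps/11.
Take delta = eps/11. If 0 < |y + 5| < delta then |(-11y - 2) − 53| = 11|y + 5| < 11·(eps/11) = eps.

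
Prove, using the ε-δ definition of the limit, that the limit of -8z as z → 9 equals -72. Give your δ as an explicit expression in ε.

δ = ε/8

Suppose ε > 0. We need δ > 0 so that 0 < |z − 9| < δ implies |(-8z) + 72| < ε.
Since (-8z) + 72 = -8(z − 9), we have |(-8z) + 72| = 8|z − 9|.
Thus it suffices that |z − 9| < ε/8.
Take δ = ε/8. If 0 < |z − 9| < δ then |(-8z) + 72| = 8|z − 9| < 8·(ε/8) = ε.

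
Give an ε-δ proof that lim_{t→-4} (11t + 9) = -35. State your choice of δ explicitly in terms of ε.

Let ε > 0. We need δ > 0 so that 0 < |t + 4| < δ implies |(11t + 9) + 35| < ε.
|(11t + 9) + 35| = |11t + 44| = 11|t + 4|.
Thus it suffices that |t + 4| < ε/11.
Choosing δ = ε/11 gives |(11t + 9) + 35| = 11|t + 4| < ε whenever |t + 4| < δ.

δ = ε/11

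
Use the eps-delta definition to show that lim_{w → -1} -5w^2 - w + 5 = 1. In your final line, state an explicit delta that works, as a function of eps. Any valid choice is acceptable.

delta = min(1, eps/14)

Let eps > 0 be given. We want delta > 0 such that 0 < |w + 1| < delta implies |(-5w^2 - w + 5) − 1| < eps.
(-5w^2 - w + 5) − 1 = -5w^2 - w + 4 = (w + 1)(-5w + 4).
So |(-5w^2 - w + 5) − 1| = |w + 1|·|-5w + 4|.
Require delta ≤ 1. Then |w + 1| < 1 gives |w| < 2, and by the triangle inequality |-5w + 4| ≤ 5·2 + 4 = 14.
Hence |(-5w^2 - w + 5) − 1| ≤ 14|w + 1| < eps provided |w + 1| < eps/14.
Choosing delta = min(1, eps/14) ensures both conditions, hence |(-5w^2 - w + 5) − 1| < eps.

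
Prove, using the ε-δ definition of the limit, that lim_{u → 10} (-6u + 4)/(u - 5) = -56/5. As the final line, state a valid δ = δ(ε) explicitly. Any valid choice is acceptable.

Suppose ε > 0. We want δ > 0 with 0 < |u − 10| < δ ⇒ |(-6u + 4)/(u - 5) + 56/5| < ε.
Combining over a common denominator, (-6u + 4)/(u - 5) + 56/5 = [(-6u + 4)·5 − (-56)·(u - 5)] / [5·(u - 5)] = 26(u − 10) / (5(u - 5)).
So |(-6u + 4)/(u - 5) + 56/5| = 26|u − 10| / (5·|u − 5|).
Require δ ≤ 5/2, so |u − 5| ≥ |5| − |u − 10| > 5 − 5/2 = 5/2.
Hence |(-6u + 4)/(u - 5) + 56/5| < 26|u − 10|/(5·(5/2)) = (52/25)|u − 10|, which is < ε once |u − 10| < (25/52)ε.
Take δ = min(5/2, (25/52)ε). Then 0 < |u − 10| < δ forces both bounds, so |(-6u + 4)/(u - 5) + 56/5| < ε.

δ = min(5/2, (25/52)ε)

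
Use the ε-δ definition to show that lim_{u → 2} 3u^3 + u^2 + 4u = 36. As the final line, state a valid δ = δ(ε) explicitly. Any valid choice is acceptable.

δ = min(1, ε/66)

Fix ε > 0. We want δ > 0 such that 0 < |u − 2| < δ implies |(3u^3 + u^2 + 4u) − 36| < ε.
(3u^3 + u^2 + 4u) − 36 = 3u^3 + u^2 + 4u - 36 = (u − 2)(3u^2 + 7u + 18).
So |(3u^3 + u^2 + 4u) − 36| = |u − 2|·|3u^2 + 7u + 18|.
Assume first that |u − 2| < 1, so |u| < 3. Then |3u^2 + 7u + 18| ≤ 3·3^2 + 7·3 + 18 = 66.
Hence |(3u^3 + u^2 + 4u) − 36| ≤ 66|u − 2| < ε provided |u − 2| < ε/66.
Take δ = min(1, ε/66). Then 0 < |u − 2| < δ gives both |u − 2| < 1 and |u − 2| < ε/66, so |(3u^3 + u^2 + 4u) − 36| < ε.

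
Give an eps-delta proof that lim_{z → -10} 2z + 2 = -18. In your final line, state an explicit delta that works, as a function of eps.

delta = eps/2

Let eps > 0 be given. We need delta > 0 so that 0 < |z + 10| < delta implies |(2z + 2) + 18| < eps.
Since (2z + 2) + 18 = 2(z + 10), we have |(2z + 2) + 18| = 2|z + 10|.
Thus it suffices that |z + 10| < eps/2.
Take delta = eps/2. If 0 < |z + 10| < delta then |(2z + 2) + 18| = 2|z + 10| < 2·(eps/2) = eps.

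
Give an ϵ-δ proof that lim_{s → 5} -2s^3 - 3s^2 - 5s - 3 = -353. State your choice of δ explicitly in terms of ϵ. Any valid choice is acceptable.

Let ϵ > 0 be given. We want δ > 0 such that 0 < |s − 5| < δ implies |(-2s^3 - 3s^2 - 5s - 3) + 353| < ϵ.
(-2s^3 - 3s^2 - 5s - 3) + 353 = -2s^3 - 3s^2 - 5s + 350 = (s − 5)(-2s^2 - 13s - 70).
So |(-2s^3 - 3s^2 - 5s - 3) + 353| = |s − 5|·|-2s^2 - 13s - 70|.
Require δ ≤ 1. Then |s − 5| < 1 gives |s| < 6, and by the triangle inequality |-2s^2 - 13s - 70| ≤ 2·6^2 + 13·6 + 70 = 220.
Hence |(-2s^3 - 3s^2 - 5s - 3) + 353| ≤ 220|s − 5| < ϵ provided |s − 5| < ϵ/220.
Take δ = min(1, ϵ/220). Then 0 < |s − 5| < δ gives both |s − 5| < 1 and |s − 5| < ϵ/220, so |(-2s^3 - 3s^2 - 5s - 3) + 353| < ϵ.

δ = min(1, ϵ/220)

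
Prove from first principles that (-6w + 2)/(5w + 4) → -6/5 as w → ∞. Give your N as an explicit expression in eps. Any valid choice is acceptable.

Suppose eps > 0. We seek N > 0 such that w > N implies |(-6w + 2)/(5w + 4) + 6/5| < eps.
(-6w + 2)/(5w + 4) + 6/5 = (5(-6w + 2) − (-6)(5w + 4)) / (5(5w + 4)) = 34/(5(5w + 4)).
For w > 0 we have 5w + 4 > 5w, so |(-6w + 2)/(5w + 4) + 6/5| = 34/(5(5w + 4)) < 34/(5·5w) = (34/25)/w.
Thus |(-6w + 2)/(5w + 4) + 6/5| < eps whenever w > (34/25)/eps.
Take N = (34/25)/eps. If w > N then |(-6w + 2)/(5w + 4) + 6/5| < (34/25)/w < eps.

N = (34/25)/eps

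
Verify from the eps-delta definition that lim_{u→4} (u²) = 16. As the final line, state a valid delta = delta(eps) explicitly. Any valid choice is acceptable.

delta = min(2, eps/10)

Suppose eps > 0. We seek delta > 0 with 0 < |u − 4| < delta ⇒ |u² − 16| < eps.
Factor: u² − 16 = (u − 4)(u + 4), so |u² − 16| = |u − 4|·|u + 4|.
Impose delta ≤ 2 so that |u| < 6; then |u + 4| ≤ 10.
Hence |u² − 16| ≤ 10|u − 4|, which is < eps once |u − 4| < eps/10.
Take delta = min(2, eps/10). If 0 < |u − 4| < delta then both bounds hold and |u² − 16| ≤ 10|u − 4| < 10·(eps/10) = eps.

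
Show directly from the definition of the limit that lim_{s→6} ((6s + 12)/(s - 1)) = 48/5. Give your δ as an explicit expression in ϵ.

Fix ϵ > 0. We want δ > 0 with 0 < |s − 6| < δ ⇒ |(6s + 12)/(s - 1) − (48/5)| < ϵ.
Combining over a common denominator, (6s + 12)/(s - 1) − (48/5) = [(6s + 12)·5 − 48·(s - 1)] / [5·(s - 1)] = -18(s − 6) / (5(s - 1)).
So |(6s + 12)/(s - 1) − (48/5)| = 18|s − 6| / (5·|s − 1|).
Restrict δ ≤ 5/2. Then |s − 6| < 5/2 gives |s − 1| = |(s − 6) + 5| ≥ 5 − 5/2 = 5/2.
Hence |(6s + 12)/(s - 1) − (48/5)| < 18|s − 6|/(5·(5/2)) = (36/25)|s − 6|, which is < ϵ once |s − 6| < (25/36)ϵ.
Take δ = min(5/2, (25/36)ϵ). Then 0 < |s − 6| < δ forces both bounds, so |(6s + 12)/(s - 1) − (48/5)| < ϵ.

δ = min(5/2, (25/36)ϵ)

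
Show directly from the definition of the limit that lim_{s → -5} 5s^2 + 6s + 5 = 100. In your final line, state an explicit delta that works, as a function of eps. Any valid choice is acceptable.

delta = min(1, eps/49)

Let eps > 0. We want delta > 0 such that 0 < |s + 5| < delta implies |(5s^2 + 6s + 5) − 100| < eps.
(5s^2 + 6s + 5) − 100 = 5s^2 + 6s - 95 = (s + 5)(5s - 19).
So |(5s^2 + 6s + 5) − 100| = |s + 5|·|5s - 19|.
Assume first that |s + 5| < 1, so |s| < 6. Then |5s - 19| ≤ 5·6 + 19 = 49.
Hence |(5s^2 + 6s + 5) − 100| ≤ 49|s + 5| < eps provided |s + 5| < eps/49.
Take delta = min(1, eps/49). Then 0 < |s + 5| < delta gives both |s + 5| < 1 and |s + 5| < eps/49, so |(5s^2 + 6s + 5) − 100| < eps.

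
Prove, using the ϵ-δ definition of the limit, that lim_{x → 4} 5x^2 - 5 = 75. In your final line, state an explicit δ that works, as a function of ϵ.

Fix ϵ > 0. We want δ > 0 such that 0 < |x − 4| < δ implies |(5x^2 - 5) − 75| < ϵ.
(5x^2 - 5) − 75 = 5x^2 - 80 = (x − 4)(5x + 20).
So |(5x^2 - 5) − 75| = |x − 4|·|5x + 20|.
Assume first that |x − 4| < 1, so |x| < 5. Then |5x + 20| ≤ 5·5 + 20 = 45.
Hence |(5x^2 - 5) − 75| ≤ 45|x − 4| < ϵ provided |x − 4| < ϵ/45.
Choosing δ = min(1, ϵ/45) ensures both conditions, hence |(5x^2 - 5) − 75| < ϵ.

δ = min(1, ϵ/45)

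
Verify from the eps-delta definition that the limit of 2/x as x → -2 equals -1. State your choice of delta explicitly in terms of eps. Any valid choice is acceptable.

delta = min(1, eps)

Suppose eps > 0. We seek delta > 0 such that 0 < |x + 2| < delta implies |2/x + 1| < eps.
|2/x + 1| = 2·|-2 − x|/(2·|x|) = 2|x + 2|/(2|x|).
Restrict delta ≤ 1. Then |x + 2| < 1 gives |x| > 1, so 2|x| > 2.
Then |2/x + 1| < 2|x + 2|/2, which is < eps when |x + 2| < eps.
Take delta = min(1, eps). Then 0 < |x + 2| < delta gives both |x + 2| < 1 and |x + 2| < eps, so |2/x + 1| < eps.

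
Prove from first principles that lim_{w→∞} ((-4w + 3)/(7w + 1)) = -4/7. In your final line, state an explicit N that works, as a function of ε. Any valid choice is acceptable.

Let ε > 0. We seek N > 0 such that w > N implies |(-4w + 3)/(7w + 1) + 4/7| < ε.
(-4w + 3)/(7w + 1) + 4/7 = (7(-4w + 3) − (-4)(7w + 1)) / (7(7w + 1)) = 25/(7(7w + 1)).
For w > 0 we have 7w + 1 > 7w, so |(-4w + 3)/(7w + 1) + 4/7| = 25/(7(7w + 1)) < 25/(7·7w) = (25/49)/w.
Thus |(-4w + 3)/(7w + 1) + 4/7| < ε whenever w > (25/49)/ε.
Take N = (25/49)/ε. If w > N then |(-4w + 3)/(7w + 1) + 4/7| < (25/49)/w < ε.

N = (25/49)/ε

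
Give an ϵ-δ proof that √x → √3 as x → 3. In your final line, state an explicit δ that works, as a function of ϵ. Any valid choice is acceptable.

δ = min(3, √3·ϵ)

Let ϵ > 0. We want δ > 0 such that 0 < |x − 3| < δ implies |√x − √3| < ϵ.
Rationalise: √x − √3 = (x − 3)/(√x + √3), so |√x − √3| = |x − 3|/(√x + √3).
Restrict δ ≤ 3 so that |x − 3| < 3 forces x > 0, and then √x + √3 > √3.
Hence |√x − √3| < |x − 3|/√3, which is < ϵ once |x − 3| < √3·ϵ.
Take δ = min(3, √3·ϵ). If 0 < |x − 3| < δ then x > 0 and |√x − √3| < |x − 3|/√3 < ϵ.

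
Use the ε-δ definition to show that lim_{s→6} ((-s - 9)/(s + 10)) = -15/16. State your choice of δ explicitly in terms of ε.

Let ε > 0 be given. We want δ > 0 with 0 < |s − 6| < δ ⇒ |(-s - 9)/(s + 10) + 15/16| < ε.
Combining over a common denominator, (-s - 9)/(s + 10) + 15/16 = [(-s - 9)·16 − (-15)·(s + 10)] / [16·(s + 10)] = -1(s − 6) / (16(s + 10)).
So |(-s - 9)/(s + 10) + 15/16| = |s − 6| / (16·|s + 10|).
Require δ ≤ 8, so |s + 10| ≥ |16| − |s − 6| > 16 − 8 = 8.
Hence |(-s - 9)/(s + 10) + 15/16| < |s − 6|/(16·8) = (1/128)|s − 6|, which is < ε once |s − 6| < 128ε.
Take δ = min(8, 128ε). Then 0 < |s − 6| < δ forces both bounds, so |(-s - 9)/(s + 10) + 15/16| < ε.

δ = min(8, 128ε)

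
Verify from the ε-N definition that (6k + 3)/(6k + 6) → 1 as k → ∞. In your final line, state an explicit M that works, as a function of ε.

M = (1/2)/ε

Suppose ε > 0. For k ≥ 1, |(6k + 3)/(6k + 6) − 1| = |-18|/(6(6k + 6)) = 18/(6(6k + 6)).
Since 6k + 6 ≥ 6k for k ≥ 1, this is ≤ 18/(6·6k) = (1/2)/k.
So |(6k + 3)/(6k + 6) − 1| < ε whenever k > (1/2)/ε.
Take M = (1/2)/ε. If k > M then |(6k + 3)/(6k + 6) − 1| ≤ (1/2)/k < ε.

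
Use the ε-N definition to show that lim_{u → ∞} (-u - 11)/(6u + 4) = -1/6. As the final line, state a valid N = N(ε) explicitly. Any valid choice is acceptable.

Fix ε > 0. We seek N > 0 such that u > N implies |(-u - 11)/(6u + 4) + 1/6| < ε.
(-u - 11)/(6u + 4) + 1/6 = (6(-u - 11) − (-1)(6u + 4)) / (6(6u + 4)) = -62/(6(6u + 4)).
For u > 0 we have 6u + 4 > 6u, so |(-u - 11)/(6u + 4) + 1/6| = 62/(6(6u + 4)) < 62/(6·6u) = (31/18)/u.
Thus |(-u - 11)/(6u + 4) + 1/6| < ε whenever u > (31/18)/ε.
Take N = (31/18)/ε. If u > N then |(-u - 11)/(6u + 4) + 1/6| < (31/18)/u < ε.

N = (31/18)/ε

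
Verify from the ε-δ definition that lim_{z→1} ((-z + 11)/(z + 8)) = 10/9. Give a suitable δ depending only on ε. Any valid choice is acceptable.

Suppose ε > 0. We want δ > 0 with 0 < |z − 1| < δ ⇒ |(-z + 11)/(z + 8) − (10/9)| < ε.
Combining over a common denominator, (-z + 11)/(z + 8) − (10/9) = [(-z + 11)·9 − 10·(z + 8)] / [9·(z + 8)] = -19(z − 1) / (9(z + 8)).
So |(-z + 11)/(z + 8) − (10/9)| = 19|z − 1| / (9·|z + 8|).
Require δ ≤ 9/2, so |z + 8| ≥ |9| − |z − 1| > 9 − 9/2 = 9/2.
Hence |(-z + 11)/(z + 8) − (10/9)| < 19|z − 1|/(9·(9/2)) = (38/81)|z − 1|, which is < ε once |z − 1| < (81/38)ε.
Take δ = min(9/2, (81/38)ε). Then 0 < |z − 1| < δ forces both bounds, so |(-z + 11)/(z + 8) − (10/9)| < ε.

δ = min(9/2, (81/38)ε)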